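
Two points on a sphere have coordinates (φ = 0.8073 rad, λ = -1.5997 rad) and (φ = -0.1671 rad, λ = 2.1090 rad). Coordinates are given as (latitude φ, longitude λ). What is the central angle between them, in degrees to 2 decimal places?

With latitudes φ₁ = 46.255°, φ₂ = -9.574° and longitude difference Δλ = -147.507°:
cos c = sin φ₁ sin φ₂ + cos φ₁ cos φ₂ cos Δλ = (0.7224)(-0.1663) + (0.6915)(0.9861)(-0.8435) = -0.69524,
so c = arccos(-0.69524) = 2.33955 rad.
So the angular separation is 134.05°.

134.05°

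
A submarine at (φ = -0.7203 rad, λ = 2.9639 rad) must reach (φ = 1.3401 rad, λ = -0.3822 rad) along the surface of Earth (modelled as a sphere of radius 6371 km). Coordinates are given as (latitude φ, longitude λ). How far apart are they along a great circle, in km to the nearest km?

16027 km

Let φ₁ = -0.7203 rad, φ₂ = 1.3401 rad, and Δλ = 2.9371 rad.
cos c = sin φ₁ sin φ₂ + cos φ₁ cos φ₂ cos Δλ = (-0.6596)(0.9735) + (0.7516)(0.2287)(-0.9792) = -0.81041,
so c = arccos(-0.81041) = 2.51565 rad.
Distance = R·c = 6371 × 2.5157 ≈ 16027 km.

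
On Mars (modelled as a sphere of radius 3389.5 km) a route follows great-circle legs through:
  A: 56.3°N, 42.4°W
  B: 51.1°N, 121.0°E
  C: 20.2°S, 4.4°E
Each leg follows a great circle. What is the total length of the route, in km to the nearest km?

11471 km

Leg A→B: central angle 1.2519 rad, distance 4243.2 km.
Leg B→C: central angle 2.1325 rad, distance 7228.0 km.
Total: 4243.2 + 7228.0 ≈ 11471 km.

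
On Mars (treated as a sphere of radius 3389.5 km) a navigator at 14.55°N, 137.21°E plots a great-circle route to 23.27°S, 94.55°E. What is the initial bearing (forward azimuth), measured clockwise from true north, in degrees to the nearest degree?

228°

Δλ = -42.660° = -0.7446 rad.
y = sin Δλ · cos φ₂ = (-0.6776)(0.9187) = -0.6225
x = cos φ₁ sin φ₂ − sin φ₁ cos φ₂ cos Δλ = (0.9679)(-0.3951) − (0.2512)(0.9187)(0.7354) = -0.5521
θ = atan2(y, x) = -131.57°; adding 360° gives 228°.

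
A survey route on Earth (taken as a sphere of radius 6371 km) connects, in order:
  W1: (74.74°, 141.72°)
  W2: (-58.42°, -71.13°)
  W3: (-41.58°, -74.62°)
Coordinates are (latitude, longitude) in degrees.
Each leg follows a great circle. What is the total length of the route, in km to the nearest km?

Leg W1→W2: central angle 2.7867 rad, distance 17753.8 km.
Leg W2→W3: central angle 0.2964 rad, distance 1888.4 km.
Total: 17753.8 + 1888.4 ≈ 19642 km.

19642 km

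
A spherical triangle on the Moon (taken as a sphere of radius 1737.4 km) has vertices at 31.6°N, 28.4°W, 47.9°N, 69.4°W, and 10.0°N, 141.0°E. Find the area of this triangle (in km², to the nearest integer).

Side lengths (central angles): a = 2.0271, b = 2.3942, c = 0.6098 rad; semiperimeter s = 2.5156.
By l'Huilier's theorem, tan(E/4) = √[tan(s/2) tan((s−a)/2) tan((s−b)/2) tan((s−c)/2)], giving spherical excess E = 1.0045 rad.
Area = E·R² = 1.0045 × (1737.4)² ≈ 3032174 km².

3032174 km²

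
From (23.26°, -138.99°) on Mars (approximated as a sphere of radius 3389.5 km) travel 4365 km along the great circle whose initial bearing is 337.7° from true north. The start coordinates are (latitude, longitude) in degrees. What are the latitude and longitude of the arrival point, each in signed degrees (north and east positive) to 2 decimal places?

Angular distance δ = d/R = 4365/3389.5 = 1.28780 rad; initial bearing θ = 5.8940 rad.
sin φ₂ = sin φ₁ cos δ + cos φ₁ sin δ cos θ = (0.3949)(0.2792) + (0.9187)(0.9602)(0.9252) = 0.9265, so φ₂ = 67.89°.
Δλ = atan2(sin θ sin δ cos φ₁, cos δ − sin φ₁ sin φ₂) = atan2(-0.3347, -0.0866) = -104.510°.
λ₂ = -138.990° − 104.510° = -243.50° → 116.50° after wrapping to (−180°, 180°].

67.89°, 116.50°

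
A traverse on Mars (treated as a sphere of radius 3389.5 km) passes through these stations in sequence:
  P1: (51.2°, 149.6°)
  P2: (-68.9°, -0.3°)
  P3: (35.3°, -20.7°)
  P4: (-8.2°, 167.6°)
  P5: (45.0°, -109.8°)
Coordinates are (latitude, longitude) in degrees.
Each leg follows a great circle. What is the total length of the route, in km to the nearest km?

29876 km

Leg P1→P2: central angle 2.7446 rad, distance 9303.0 km.
Leg P2→P3: central angle 1.8377 rad, distance 6228.8 km.
Leg P3→P4: central angle 2.6504 rad, distance 8983.4 km.
Leg P4→P5: central angle 1.5815 rad, distance 5360.5 km.
Total: 9303.0 + 6228.8 + 8983.4 + 5360.5 ≈ 29876 km.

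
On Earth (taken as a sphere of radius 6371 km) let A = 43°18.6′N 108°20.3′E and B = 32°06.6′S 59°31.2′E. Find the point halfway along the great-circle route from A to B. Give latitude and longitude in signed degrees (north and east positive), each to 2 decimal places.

Central angle δ = 1.5296 rad. Interpolating on the sphere with fraction f = 0.5:
P = [sin((1−f)δ)·A + sin(fδ)·B] / sin δ = 0.6930·A + 0.6930·B in Cartesian coordinates,
giving P = (0.1391, 0.9845, 0.1070), i.e. latitude 6.14°, longitude 81.96°.

6.14°, 81.96°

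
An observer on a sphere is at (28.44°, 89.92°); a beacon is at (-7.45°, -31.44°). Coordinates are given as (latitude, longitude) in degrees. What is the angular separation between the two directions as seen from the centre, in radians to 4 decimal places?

Let φ₁ = 0.4964 rad, φ₂ = -0.1300 rad, and Δλ = -2.1181 rad.
Haversine: a = sin²(Δφ/2) + cos φ₁ cos φ₂ sin²(Δλ/2) = 0.0949 + (0.8793)(0.9916)(0.7602) = 0.75775.
Central angle c = 2·arcsin(√a) = 2.11238 rad.
So the angular separation is 2.1124 rad.

2.1124 rad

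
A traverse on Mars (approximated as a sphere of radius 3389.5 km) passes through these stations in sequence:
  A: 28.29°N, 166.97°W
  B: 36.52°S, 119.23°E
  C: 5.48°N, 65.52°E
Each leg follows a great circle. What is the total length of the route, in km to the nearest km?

9479 km

Leg A→B: central angle 1.6555 rad, distance 5611.3 km.
Leg B→C: central angle 1.1410 rad, distance 3867.5 km.
Total: 5611.3 + 3867.5 ≈ 9479 km.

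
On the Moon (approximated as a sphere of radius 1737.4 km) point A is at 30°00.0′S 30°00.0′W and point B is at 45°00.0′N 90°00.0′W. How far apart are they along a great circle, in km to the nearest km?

2811 km

In radians: φ₁ = -0.5236, φ₂ = 0.7854, Δλ = -60.000° = -1.0472 rad.
Haversine: a = sin²(Δφ/2) + cos φ₁ cos φ₂ sin²(Δλ/2) = 0.3706 + (0.8660)(0.7071)(0.2500) = 0.52368.
Central angle c = 2·arcsin(√a) = 1.61818 rad.
Distance = R·c = 1737.4 × 1.6182 ≈ 2811 km.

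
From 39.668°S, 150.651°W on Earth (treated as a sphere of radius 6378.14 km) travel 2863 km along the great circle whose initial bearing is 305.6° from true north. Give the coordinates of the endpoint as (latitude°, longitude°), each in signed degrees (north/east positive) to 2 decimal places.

-22.37°, -173.08°

Angular distance δ = d/R = 2863/6378.14 = 0.44888 rad; initial bearing θ = 5.3337 rad.
sin φ₂ = sin φ₁ cos δ + cos φ₁ sin δ cos θ = (-0.6383)(0.9009) + (0.7698)(0.4340)(0.5821) = -0.3806, so φ₂ = -22.37°.
Δλ = atan2(sin θ sin δ cos φ₁, cos δ − sin φ₁ sin φ₂) = atan2(-0.2716, 0.6580) = -22.431°.
λ₂ = -150.651° − 22.431° = -173.08°.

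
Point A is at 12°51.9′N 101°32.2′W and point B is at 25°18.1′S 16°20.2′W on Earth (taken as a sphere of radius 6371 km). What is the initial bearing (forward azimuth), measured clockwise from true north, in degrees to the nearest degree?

116°

Δλ = 85.200° = 1.4870 rad.
y = sin Δλ · cos φ₂ = (0.9965)(0.9041) = 0.9009
x = cos φ₁ sin φ₂ − sin φ₁ cos φ₂ cos Δλ = (0.9749)(-0.4274) − (0.2227)(0.9041)(0.0837) = -0.4335
θ = atan2(y, x) = 115.70°, so the bearing is 116°.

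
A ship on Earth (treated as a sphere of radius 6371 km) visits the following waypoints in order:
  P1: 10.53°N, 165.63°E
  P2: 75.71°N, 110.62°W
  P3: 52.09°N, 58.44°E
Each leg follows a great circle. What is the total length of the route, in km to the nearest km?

14484 km

Leg P1→P2: central angle 1.3658 rad, distance 8701.8 km.
Leg P2→P3: central angle 0.9076 rad, distance 5782.1 km.
Total: 8701.8 + 5782.1 ≈ 14484 km.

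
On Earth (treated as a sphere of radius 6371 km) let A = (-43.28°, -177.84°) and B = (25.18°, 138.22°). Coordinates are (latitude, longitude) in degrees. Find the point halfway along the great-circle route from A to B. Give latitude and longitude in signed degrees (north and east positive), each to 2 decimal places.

The central angle between A and B is δ = 1.3870 rad.
With f = 0.5, the slerp weights are sin((1−f)δ)/sin δ = 0.6502 and sin(fδ)/sin δ = 0.6502.
Weighted sum of the unit vectors: (0.6502)·(-0.7275,-0.0274,-0.6856) + (0.6502)·(-0.6748,0.6030,0.4255) = (-0.9118, 0.3742, -0.1691).
Converting back: φ = atan2(z, √(x²+y²)) = -9.74°, λ = atan2(y, x) = 157.69°.

-9.74°, 157.69°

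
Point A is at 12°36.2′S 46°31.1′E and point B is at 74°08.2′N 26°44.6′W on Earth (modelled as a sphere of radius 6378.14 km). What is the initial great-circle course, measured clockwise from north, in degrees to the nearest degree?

345°

Δλ = -73.262° = -1.2787 rad.
y = sin Δλ · cos φ₂ = (-0.9576)(0.2733) = -0.2618
x = cos φ₁ sin φ₂ − sin φ₁ cos φ₂ cos Δλ = (0.9759)(0.9619) − (-0.2182)(0.2733)(0.2880) = 0.9559
θ = atan2(y, x) = -15.31°; adding 360° gives 345°.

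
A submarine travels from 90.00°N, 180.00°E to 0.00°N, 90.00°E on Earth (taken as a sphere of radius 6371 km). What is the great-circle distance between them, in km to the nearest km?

10008 km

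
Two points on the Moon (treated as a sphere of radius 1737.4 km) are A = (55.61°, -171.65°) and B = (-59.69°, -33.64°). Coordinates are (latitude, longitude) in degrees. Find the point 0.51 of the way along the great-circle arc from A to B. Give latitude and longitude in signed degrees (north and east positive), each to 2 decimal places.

The central angle between A and B is δ = 2.7499 rad.
With f = 0.51, the slerp weights are sin((1−f)δ)/sin δ = 2.5547 and sin(fδ)/sin δ = 2.5828.
Weighted sum of the unit vectors: (2.5547)·(-0.5588,-0.0820,0.8252) + (2.5828)·(0.4202,-0.2796,-0.8633) = (-0.3425, -0.9316, -0.1215).
Converting back: φ = atan2(z, √(x²+y²)) = -6.98°, λ = atan2(y, x) = -110.18°.

-6.98°, -110.18°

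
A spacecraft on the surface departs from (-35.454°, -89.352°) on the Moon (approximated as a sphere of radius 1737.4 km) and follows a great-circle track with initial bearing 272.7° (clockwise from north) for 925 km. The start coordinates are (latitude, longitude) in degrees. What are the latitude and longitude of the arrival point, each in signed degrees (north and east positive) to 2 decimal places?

Angular distance δ = d/R = 925/1737.4 = 0.53240 rad; initial bearing θ = 4.7595 rad.
sin φ₂ = sin φ₁ cos δ + cos φ₁ sin δ cos θ = (-0.5800)(0.8616) + (0.8146)(0.5076)(0.0471) = -0.4803, so φ₂ = -28.70°.
Δλ = atan2(sin θ sin δ cos φ₁, cos δ − sin φ₁ sin φ₂) = atan2(-0.4130, 0.5830) = -35.316°.
λ₂ = -89.352° − 35.316° = -124.67°.

-28.70°, -124.67°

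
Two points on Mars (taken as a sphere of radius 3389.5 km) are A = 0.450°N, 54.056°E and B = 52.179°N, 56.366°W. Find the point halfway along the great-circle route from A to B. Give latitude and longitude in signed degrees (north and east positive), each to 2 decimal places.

39.33°, 17.89°

Central angle δ = 1.7801 rad. Interpolating on the sphere with fraction f = 0.5:
P = [sin((1−f)δ)·A + sin(fδ)·B] / sin δ = 0.7944·A + 0.7944·B in Cartesian coordinates,
giving P = (0.7361, 0.2376, 0.6338), i.e. latitude 39.33°, longitude 17.89°.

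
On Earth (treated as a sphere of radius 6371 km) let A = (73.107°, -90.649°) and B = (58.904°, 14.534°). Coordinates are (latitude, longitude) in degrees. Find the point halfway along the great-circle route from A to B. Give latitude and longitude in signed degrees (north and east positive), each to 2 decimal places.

Central angle δ = 0.6761 rad. Interpolating on the sphere with fraction f = 0.5:
P = [sin((1−f)δ)·A + sin(fδ)·B] / sin δ = 0.5300·A + 0.5300·B in Cartesian coordinates,
giving P = (0.2632, -0.0853, 0.9610), i.e. latitude 73.94°, longitude -17.96°.

73.94°, -17.96°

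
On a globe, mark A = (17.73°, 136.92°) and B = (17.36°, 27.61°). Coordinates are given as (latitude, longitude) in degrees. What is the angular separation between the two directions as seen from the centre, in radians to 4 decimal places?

1.7821 rad

In radians: φ₁ = 0.3094, φ₂ = 0.3030, Δλ = -109.310° = -1.9078 rad.
Haversine: a = sin²(Δφ/2) + cos φ₁ cos φ₂ sin²(Δλ/2) = 0.0000 + (0.9525)(0.9544)(0.6653) = 0.60488.
Central angle c = 2·arcsin(√a) = 1.78213 rad.
So the angular separation is 1.7821 rad.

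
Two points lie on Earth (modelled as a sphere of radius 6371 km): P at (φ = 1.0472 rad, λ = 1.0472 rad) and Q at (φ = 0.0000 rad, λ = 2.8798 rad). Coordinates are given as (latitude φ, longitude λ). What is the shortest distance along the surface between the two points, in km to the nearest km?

10834 km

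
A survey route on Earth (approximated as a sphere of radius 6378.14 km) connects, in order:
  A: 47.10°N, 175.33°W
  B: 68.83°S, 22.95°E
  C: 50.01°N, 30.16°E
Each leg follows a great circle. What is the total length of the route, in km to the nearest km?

30656 km

Leg A→B: central angle 2.7301 rad, distance 17413.1 km.
Leg B→C: central angle 2.0762 rad, distance 13242.6 km.
Total: 17413.1 + 13242.6 ≈ 30656 km.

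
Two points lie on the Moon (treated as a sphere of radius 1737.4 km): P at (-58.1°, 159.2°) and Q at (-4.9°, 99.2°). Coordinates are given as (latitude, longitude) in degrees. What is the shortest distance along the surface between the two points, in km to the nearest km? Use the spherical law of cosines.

In radians: φ₁ = -1.0140, φ₂ = -0.0855, Δλ = -60.000° = -1.0472 rad.
cos c = sin φ₁ sin φ₂ + cos φ₁ cos φ₂ cos Δλ = (-0.8490)(-0.0854) + (0.5284)(0.9963)(0.5000) = 0.33577,
so c = arccos(0.33577) = 1.22837 rad.
Distance = R·c = 1737.4 × 1.2284 ≈ 2134 km.

2134 km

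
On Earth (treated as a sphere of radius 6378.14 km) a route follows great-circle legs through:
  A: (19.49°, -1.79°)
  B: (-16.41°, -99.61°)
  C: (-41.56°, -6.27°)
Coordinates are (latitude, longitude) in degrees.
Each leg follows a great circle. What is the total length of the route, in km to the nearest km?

Leg A→B: central angle 1.7898 rad, distance 11415.9 km.
Leg B→C: central angle 1.4247 rad, distance 9086.8 km.
Total: 11415.9 + 9086.8 ≈ 20503 km.

20503 km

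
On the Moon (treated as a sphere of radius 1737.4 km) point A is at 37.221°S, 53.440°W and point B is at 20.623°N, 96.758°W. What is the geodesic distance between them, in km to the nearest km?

2146 km

Let φ₁ = -0.6496 rad, φ₂ = 0.3599 rad, and Δλ = -0.7560 rad.
cos c = sin φ₁ sin φ₂ + cos φ₁ cos φ₂ cos Δλ = (-0.6049)(0.3522) + (0.7963)(0.9359)(0.7276) = 0.32918,
so c = arccos(0.32918) = 1.23536 rad.
Distance = R·c = 1737.4 × 1.2354 ≈ 2146 km.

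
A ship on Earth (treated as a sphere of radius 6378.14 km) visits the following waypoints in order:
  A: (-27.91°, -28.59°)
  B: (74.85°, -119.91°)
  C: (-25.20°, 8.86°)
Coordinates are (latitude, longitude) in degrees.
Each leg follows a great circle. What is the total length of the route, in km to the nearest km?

Leg A→B: central angle 2.0456 rad, distance 13046.9 km.
Leg B→C: central angle 2.1640 rad, distance 13802.6 km.
Total: 13046.9 + 13802.6 ≈ 26850 km.

26850 km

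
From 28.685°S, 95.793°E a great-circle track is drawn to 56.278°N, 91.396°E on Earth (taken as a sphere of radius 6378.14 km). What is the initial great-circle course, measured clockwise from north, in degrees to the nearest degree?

With φ₁ = -0.5006, φ₂ = 0.9822, Δλ = -0.0767 rad, the forward-azimuth formula gives
θ = atan2( sin Δλ cos φ₂ , cos φ₁ sin φ₂ − sin φ₁ cos φ₂ cos Δλ ) = atan2(-0.0426, 0.9954) = -2.45°.
Adding 360° brings this into [0°, 360°): 358°.

358°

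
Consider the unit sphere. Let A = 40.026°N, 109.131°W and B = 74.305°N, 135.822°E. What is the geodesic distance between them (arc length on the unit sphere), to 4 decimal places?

1.0105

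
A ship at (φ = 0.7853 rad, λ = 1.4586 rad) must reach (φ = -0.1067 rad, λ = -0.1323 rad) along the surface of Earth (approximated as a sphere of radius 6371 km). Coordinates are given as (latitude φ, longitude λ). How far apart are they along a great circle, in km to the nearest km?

In radians: φ₁ = 0.7853, φ₂ = -0.1067, Δλ = -91.152° = -1.5909 rad.
Haversine: a = sin²(Δφ/2) + cos φ₁ cos φ₂ sin²(Δλ/2) = 0.1861 + (0.7072)(0.9943)(0.5101) = 0.54472.
Central angle c = 2·arcsin(√a) = 1.66035 rad.
Distance = R·c = 6371 × 1.6603 ≈ 10578 km.

10578 km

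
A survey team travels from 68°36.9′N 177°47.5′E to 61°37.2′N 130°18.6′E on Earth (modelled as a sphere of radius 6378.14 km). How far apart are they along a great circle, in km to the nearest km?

2288 km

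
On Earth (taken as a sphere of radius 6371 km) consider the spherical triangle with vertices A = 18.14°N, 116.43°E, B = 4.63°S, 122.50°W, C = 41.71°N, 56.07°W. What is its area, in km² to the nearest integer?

Side lengths (central angles): a = 1.3245, b = 2.0900, c = 2.1106 rad; semiperimeter s = 2.7625.
By l'Huilier's theorem, tan(E/4) = √[tan(s/2) tan((s−a)/2) tan((s−b)/2) tan((s−c)/2)], giving spherical excess E = 2.5335 rad.
Area = E·R² = 2.5335 × (6371)² ≈ 102833325 km².

102833325 km²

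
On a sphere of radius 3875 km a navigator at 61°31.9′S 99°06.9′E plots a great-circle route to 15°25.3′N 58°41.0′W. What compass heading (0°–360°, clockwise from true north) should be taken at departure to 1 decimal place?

209.0°

Δλ = -157.798° = -2.7541 rad.
y = sin Δλ · cos φ₂ = (-0.3779)(0.9640) = -0.3643
x = cos φ₁ sin φ₂ − sin φ₁ cos φ₂ cos Δλ = (0.4767)(0.2659) − (-0.8791)(0.9640)(-0.9259) = -0.6578
θ = atan2(y, x) = -151.03°; adding 360° gives 209.0°.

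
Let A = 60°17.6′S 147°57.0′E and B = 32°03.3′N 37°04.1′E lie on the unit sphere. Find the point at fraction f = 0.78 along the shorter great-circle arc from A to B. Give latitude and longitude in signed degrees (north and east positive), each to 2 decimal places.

8.31°, 53.22°

The central angle between A and B is δ = 2.2277 rad.
With f = 0.78, the slerp weights are sin((1−f)δ)/sin δ = 0.5944 and sin(fδ)/sin δ = 1.2453.
Weighted sum of the unit vectors: (0.5944)·(-0.4200,0.2630,-0.8686) + (1.2453)·(0.6763,0.5109,0.5307) = (0.5925, 0.7925, 0.1446).
Converting back: φ = atan2(z, √(x²+y²)) = 8.31°, λ = atan2(y, x) = 53.22°.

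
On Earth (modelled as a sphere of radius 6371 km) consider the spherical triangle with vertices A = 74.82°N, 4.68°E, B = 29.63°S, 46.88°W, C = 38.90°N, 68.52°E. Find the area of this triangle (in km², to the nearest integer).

Side lengths (central angles): a = 2.2151, b = 0.8011, c = 1.9131 rad; semiperimeter s = 2.4646.
By l'Huilier's theorem, tan(E/4) = √[tan(s/2) tan((s−a)/2) tan((s−b)/2) tan((s−c)/2)], giving spherical excess E = 1.2845 rad.
Area = E·R² = 1.2845 × (6371)² ≈ 52137713 km².

52137713 km²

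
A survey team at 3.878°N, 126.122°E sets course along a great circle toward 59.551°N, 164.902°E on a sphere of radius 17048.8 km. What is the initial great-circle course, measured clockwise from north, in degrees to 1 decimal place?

20.8°

Δλ = 38.780° = 0.6768 rad.
y = sin Δλ · cos φ₂ = (0.6263)(0.5068) = 0.3174
x = cos φ₁ sin φ₂ − sin φ₁ cos φ₂ cos Δλ = (0.9977)(0.8621) − (0.0676)(0.5068)(0.7796) = 0.8334
θ = atan2(y, x) = 20.85°, so the bearing is 20.8°.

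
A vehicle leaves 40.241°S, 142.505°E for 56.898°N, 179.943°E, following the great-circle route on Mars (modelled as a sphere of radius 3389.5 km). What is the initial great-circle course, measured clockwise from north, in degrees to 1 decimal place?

19.9°

Δλ = 37.438° = 0.6534 rad.
y = sin Δλ · cos φ₂ = (0.6079)(0.5461) = 0.3320
x = cos φ₁ sin φ₂ − sin φ₁ cos φ₂ cos Δλ = (0.7633)(0.8377) − (-0.6460)(0.5461)(0.7940) = 0.9196
θ = atan2(y, x) = 19.85°, so the bearing is 19.9°.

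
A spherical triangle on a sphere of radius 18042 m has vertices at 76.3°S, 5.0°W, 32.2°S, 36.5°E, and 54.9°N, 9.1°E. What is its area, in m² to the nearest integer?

215418168 m²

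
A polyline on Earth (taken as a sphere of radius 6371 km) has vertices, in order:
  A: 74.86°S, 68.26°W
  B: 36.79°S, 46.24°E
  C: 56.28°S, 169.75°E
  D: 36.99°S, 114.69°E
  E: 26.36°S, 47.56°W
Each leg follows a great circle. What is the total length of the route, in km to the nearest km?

32407 km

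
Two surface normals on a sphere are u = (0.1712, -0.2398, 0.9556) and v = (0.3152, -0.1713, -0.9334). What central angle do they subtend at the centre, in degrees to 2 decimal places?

142.84°

u·v = -0.7969; |u| = 1.0000, |v| = 1.0000.
cos θ = (u·v)/(|u||v|) = -0.7970, so θ = 142.84°.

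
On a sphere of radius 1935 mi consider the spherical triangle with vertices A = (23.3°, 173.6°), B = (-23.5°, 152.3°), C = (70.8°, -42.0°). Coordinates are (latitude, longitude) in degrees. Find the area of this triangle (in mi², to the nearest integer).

1292559 mi²

Side lengths (central angles): a = 2.3034, b = 1.4425, c = 0.8931 rad; semiperimeter s = 2.3195.
By l'Huilier's theorem, tan(E/4) = √[tan(s/2) tan((s−a)/2) tan((s−b)/2) tan((s−c)/2)], giving spherical excess E = 0.3452 rad.
Area = E·R² = 0.3452 × (1935)² ≈ 1292559 mi².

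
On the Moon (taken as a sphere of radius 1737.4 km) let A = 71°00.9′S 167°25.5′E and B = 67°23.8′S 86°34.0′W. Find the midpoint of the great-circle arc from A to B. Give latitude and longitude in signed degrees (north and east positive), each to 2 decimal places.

The central angle between A and B is δ = 0.5763 rad.
With f = 0.5, the slerp weights are sin((1−f)δ)/sin δ = 0.5215 and sin(fδ)/sin δ = 0.5215.
Weighted sum of the unit vectors: (0.5215)·(-0.3175,0.0708,-0.9456) + (0.5215)·(0.0230,-0.3837,-0.9232) = (-0.1536, -0.1631, -0.9746).
Converting back: φ = atan2(z, √(x²+y²)) = -77.05°, λ = atan2(y, x) = -133.27°.

-77.05°, -133.27°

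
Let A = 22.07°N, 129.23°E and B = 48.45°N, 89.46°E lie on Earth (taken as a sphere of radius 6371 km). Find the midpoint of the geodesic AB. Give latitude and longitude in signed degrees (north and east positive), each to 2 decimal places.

36.89°, 112.77°

Central angle δ = 0.7172 rad. Interpolating on the sphere with fraction f = 0.5:
P = [sin((1−f)δ)·A + sin(fδ)·B] / sin δ = 0.5340·A + 0.5340·B in Cartesian coordinates,
giving P = (-0.3096, 0.7375, 0.6002), i.e. latitude 36.89°, longitude 112.77°.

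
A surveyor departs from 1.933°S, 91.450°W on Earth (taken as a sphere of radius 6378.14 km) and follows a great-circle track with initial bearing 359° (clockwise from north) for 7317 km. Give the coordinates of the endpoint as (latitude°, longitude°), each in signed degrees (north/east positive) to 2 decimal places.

Angular distance δ = d/R = 7317/6378.14 = 1.14720 rad; initial bearing θ = 6.2657 rad.
sin φ₂ = sin φ₁ cos δ + cos φ₁ sin δ cos θ = (-0.0337)(0.4110) + (0.9994)(0.9116)(0.9998) = 0.8971, so φ₂ = 63.78°.
Δλ = atan2(sin θ sin δ cos φ₁, cos δ − sin φ₁ sin φ₂) = atan2(-0.0159, 0.4413) = -2.064°.
λ₂ = -91.450° − 2.064° = -93.51°.

63.78°, -93.51°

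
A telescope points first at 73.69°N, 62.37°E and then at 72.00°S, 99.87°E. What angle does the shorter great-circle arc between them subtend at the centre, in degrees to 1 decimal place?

147.6°

In radians: φ₁ = 1.2861, φ₂ = -1.2566, Δλ = 37.500° = 0.6545 rad.
Haversine: a = sin²(Δφ/2) + cos φ₁ cos φ₂ sin²(Δλ/2) = 0.9130 + (0.2808)(0.3090)(0.1033) = 0.92197.
Central angle c = 2·arcsin(√a) = 2.57537 rad.
So the angular separation is 147.6°.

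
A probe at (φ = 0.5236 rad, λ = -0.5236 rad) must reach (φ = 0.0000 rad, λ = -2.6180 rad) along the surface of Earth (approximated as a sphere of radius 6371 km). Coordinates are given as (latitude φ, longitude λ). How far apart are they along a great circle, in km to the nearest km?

Let φ₁ = 0.5236 rad, φ₂ = 0.0000 rad, and Δλ = -2.0944 rad.
cos c = sin φ₁ sin φ₂ + cos φ₁ cos φ₂ cos Δλ = (0.5000)(0.0000) + (0.8660)(1.0000)(-0.5000) = -0.43302,
so c = arccos(-0.43302) = 2.01863 rad.
Distance = R·c = 6371 × 2.0186 ≈ 12861 km.

12861 km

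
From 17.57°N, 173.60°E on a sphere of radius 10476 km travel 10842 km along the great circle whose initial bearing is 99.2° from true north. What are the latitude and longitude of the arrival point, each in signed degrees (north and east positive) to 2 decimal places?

Angular distance δ = d/R = 10842/10476 = 1.03494 rad; initial bearing θ = 1.7314 rad.
sin φ₂ = sin φ₁ cos δ + cos φ₁ sin δ cos θ = (0.3019)(0.5106) + (0.9533)(0.8598)(-0.1599) = 0.0231, so φ₂ = 1.32°.
Δλ = atan2(sin θ sin δ cos φ₁, cos δ − sin φ₁ sin φ₂) = atan2(0.8092, 0.5036) = 58.103°.
λ₂ = 173.600° + 58.103° = 231.70° → -128.30° after wrapping to (−180°, 180°].

1.32°, -128.30°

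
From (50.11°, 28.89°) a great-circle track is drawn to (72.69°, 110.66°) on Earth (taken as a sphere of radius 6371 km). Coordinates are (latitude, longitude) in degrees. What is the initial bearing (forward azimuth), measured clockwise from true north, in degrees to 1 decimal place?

26.9°

Δλ = 81.770° = 1.4272 rad.
y = sin Δλ · cos φ₂ = (0.9897)(0.2975) = 0.2945
x = cos φ₁ sin φ₂ − sin φ₁ cos φ₂ cos Δλ = (0.6413)(0.9547) − (0.7673)(0.2975)(0.1431) = 0.5796
θ = atan2(y, x) = 26.93°, so the bearing is 26.9°.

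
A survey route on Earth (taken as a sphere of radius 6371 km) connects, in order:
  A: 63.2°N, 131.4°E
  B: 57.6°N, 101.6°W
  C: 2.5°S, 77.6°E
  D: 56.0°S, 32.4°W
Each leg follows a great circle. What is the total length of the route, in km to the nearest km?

Leg A→B: central angle 0.9170 rad, distance 5841.9 km.
Leg B→C: central angle 2.1799 rad, distance 13887.8 km.
Leg C→D: central angle 1.7263 rad, distance 10998.5 km.
Total: 5841.9 + 13887.8 + 10998.5 ≈ 30728 km.

30728 km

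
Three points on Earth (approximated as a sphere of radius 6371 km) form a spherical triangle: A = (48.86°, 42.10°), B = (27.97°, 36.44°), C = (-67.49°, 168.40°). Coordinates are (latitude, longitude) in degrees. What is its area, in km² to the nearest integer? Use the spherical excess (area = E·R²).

Side lengths (central angles): a = 2.2908, b = 2.5771, c = 0.3725 rad; semiperimeter s = 2.6201.
By l'Huilier's theorem, tan(E/4) = √[tan(s/2) tan((s−a)/2) tan((s−b)/2) tan((s−c)/2)], giving spherical excess E = 0.6631 rad.
Area = E·R² = 0.6631 × (6371)² ≈ 26916693 km².

26916693 km²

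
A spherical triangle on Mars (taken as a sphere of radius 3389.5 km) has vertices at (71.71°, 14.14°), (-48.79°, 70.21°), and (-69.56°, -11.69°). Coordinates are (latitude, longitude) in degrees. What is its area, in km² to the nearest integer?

Side lengths (central angles): a = 0.7417, b = 2.4833, c = 2.2129 rad; semiperimeter s = 2.7189.
By l'Huilier's theorem, tan(E/4) = √[tan(s/2) tan((s−a)/2) tan((s−b)/2) tan((s−c)/2)], giving spherical excess E = 1.7427 rad.
Area = E·R² = 1.7427 × (3389.5)² ≈ 20021929 km².

20021929 km²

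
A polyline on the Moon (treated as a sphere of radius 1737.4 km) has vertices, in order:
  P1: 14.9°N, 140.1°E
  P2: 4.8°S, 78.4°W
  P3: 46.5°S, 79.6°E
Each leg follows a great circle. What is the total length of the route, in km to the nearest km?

Leg P1→P2: central angle 2.4578 rad, distance 4270.1 km.
Leg P2→P3: central angle 2.1838 rad, distance 3794.1 km.
Total: 4270.1 + 3794.1 ≈ 8064 km.

8064 km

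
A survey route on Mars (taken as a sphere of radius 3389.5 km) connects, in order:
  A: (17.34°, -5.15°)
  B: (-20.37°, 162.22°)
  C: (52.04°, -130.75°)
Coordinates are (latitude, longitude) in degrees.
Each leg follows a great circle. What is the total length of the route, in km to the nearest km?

15411 km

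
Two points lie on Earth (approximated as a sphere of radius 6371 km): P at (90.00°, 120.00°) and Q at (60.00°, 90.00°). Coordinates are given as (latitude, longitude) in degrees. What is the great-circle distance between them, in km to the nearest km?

3336 km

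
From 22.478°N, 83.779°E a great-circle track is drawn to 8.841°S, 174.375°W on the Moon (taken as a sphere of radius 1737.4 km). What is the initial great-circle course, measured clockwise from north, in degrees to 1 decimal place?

Δλ = 101.846° = 1.7775 rad.
y = sin Δλ · cos φ₂ = (0.9787)(0.9881) = 0.9671
x = cos φ₁ sin φ₂ − sin φ₁ cos φ₂ cos Δλ = (0.9240)(-0.1537) − (0.3823)(0.9881)(-0.2053) = -0.0645
θ = atan2(y, x) = 93.81°, so the bearing is 93.8°.

93.8°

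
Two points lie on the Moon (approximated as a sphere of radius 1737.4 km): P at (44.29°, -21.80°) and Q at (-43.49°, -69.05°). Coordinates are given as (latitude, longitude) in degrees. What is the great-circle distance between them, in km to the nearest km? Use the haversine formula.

2952 km

With latitudes φ₁ = 44.290°, φ₂ = -43.490° and longitude difference Δλ = -47.250°:
Haversine: a = sin²(Δφ/2) + cos φ₁ cos φ₂ sin²(Δλ/2) = 0.4806 + (0.7158)(0.7255)(0.1606) = 0.56403.
Central angle c = 2·arcsin(√a) = 1.69922 rad.
Distance = R·c = 1737.4 × 1.6992 ≈ 2952 km.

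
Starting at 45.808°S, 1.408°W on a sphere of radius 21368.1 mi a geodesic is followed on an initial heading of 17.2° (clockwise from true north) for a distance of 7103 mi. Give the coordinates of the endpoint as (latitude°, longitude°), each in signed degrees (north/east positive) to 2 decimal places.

Angular distance δ = d/R = 7103/21368.1 = 0.33241 rad; initial bearing θ = 0.3002 rad.
sin φ₂ = sin φ₁ cos δ + cos φ₁ sin δ cos θ = (-0.7170)(0.9453) + (0.6971)(0.3263)(0.9553) = -0.4605, so φ₂ = -27.42°.
Δλ = atan2(sin θ sin δ cos φ₁, cos δ − sin φ₁ sin φ₂) = atan2(0.0673, 0.6151) = 6.241°.
λ₂ = -1.408° + 6.241° = 4.83°.

-27.42°, 4.83°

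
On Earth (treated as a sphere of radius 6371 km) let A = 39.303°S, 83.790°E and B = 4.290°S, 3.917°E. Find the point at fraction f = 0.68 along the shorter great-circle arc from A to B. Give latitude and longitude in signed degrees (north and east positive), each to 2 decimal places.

Central angle δ = 1.3867 rad. Interpolating on the sphere with fraction f = 0.68:
P = [sin((1−f)δ)·A + sin(fδ)·B] / sin δ = 0.4367·A + 0.8232·B in Cartesian coordinates,
giving P = (0.8555, 0.3920, -0.3382), i.e. latitude -19.77°, longitude 24.62°.

-19.77°, 24.62°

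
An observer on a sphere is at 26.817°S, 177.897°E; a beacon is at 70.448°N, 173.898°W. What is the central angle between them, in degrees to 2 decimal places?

97.44°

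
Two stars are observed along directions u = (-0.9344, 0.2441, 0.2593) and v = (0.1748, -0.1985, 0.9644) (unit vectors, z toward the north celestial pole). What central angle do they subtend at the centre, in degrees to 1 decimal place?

87.8°

u·v = 0.0383; |u| = 1.0000, |v| = 1.0000.
cos θ = (u·v)/(|u||v|) = 0.0383, so θ = 87.8°.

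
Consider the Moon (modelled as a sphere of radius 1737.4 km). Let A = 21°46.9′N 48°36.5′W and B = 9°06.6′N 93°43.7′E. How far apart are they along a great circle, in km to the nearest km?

In radians: φ₁ = 0.3802, φ₂ = 0.1590, Δλ = 142.337° = 2.4842 rad.
cos c = sin φ₁ sin φ₂ + cos φ₁ cos φ₂ cos Δλ = (0.3711)(0.1583) + (0.9286)(0.9874)(-0.7916) = -0.66707,
so c = arccos(-0.66707) = 2.30107 rad.
Distance = R·c = 1737.4 × 2.3011 ≈ 3998 km.

3998 km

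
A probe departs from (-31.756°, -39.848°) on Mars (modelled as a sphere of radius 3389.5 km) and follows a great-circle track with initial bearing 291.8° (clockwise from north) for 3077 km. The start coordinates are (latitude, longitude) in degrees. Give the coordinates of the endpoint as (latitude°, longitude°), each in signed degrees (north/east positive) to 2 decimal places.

Angular distance δ = d/R = 3077/3389.5 = 0.90780 rad; initial bearing θ = 5.0929 rad.
sin φ₂ = sin φ₁ cos δ + cos φ₁ sin δ cos θ = (-0.5263)(0.6155) + (0.8503)(0.7882)(0.3714) = -0.0751, so φ₂ = -4.30°.
Δλ = atan2(sin θ sin δ cos φ₁, cos δ − sin φ₁ sin φ₂) = atan2(-0.6222, 0.5760) = -47.211°.
λ₂ = -39.848° − 47.211° = -87.06°.

-4.30°, -87.06°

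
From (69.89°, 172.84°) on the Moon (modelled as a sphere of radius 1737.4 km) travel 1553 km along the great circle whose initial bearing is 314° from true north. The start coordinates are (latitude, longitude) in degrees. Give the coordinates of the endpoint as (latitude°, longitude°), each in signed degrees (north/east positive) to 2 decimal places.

50.75°, 55.24°

Angular distance δ = d/R = 1553/1737.4 = 0.89386 rad; initial bearing θ = 5.4803 rad.
sin φ₂ = sin φ₁ cos δ + cos φ₁ sin δ cos θ = (0.9390)(0.6264) + (0.3438)(0.7795)(0.6947) = 0.7744, so φ₂ = 50.75°.
Δλ = atan2(sin θ sin δ cos φ₁, cos δ − sin φ₁ sin φ₂) = atan2(-0.1928, -0.1008) = -117.597°.
λ₂ = 172.840° − 117.597° = 55.24°.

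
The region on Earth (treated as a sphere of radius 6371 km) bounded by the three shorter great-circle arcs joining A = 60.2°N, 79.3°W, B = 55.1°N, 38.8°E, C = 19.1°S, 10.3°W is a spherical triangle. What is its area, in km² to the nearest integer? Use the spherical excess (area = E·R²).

Side lengths (central angles): a = 1.4851, b = 1.6867, c = 0.9548 rad; semiperimeter s = 2.0633.
By l'Huilier's theorem, tan(E/4) = √[tan(s/2) tan((s−a)/2) tan((s−b)/2) tan((s−c)/2)], giving spherical excess E = 0.9503 rad.
Area = E·R² = 0.9503 × (6371)² ≈ 38572815 km².

38572815 km²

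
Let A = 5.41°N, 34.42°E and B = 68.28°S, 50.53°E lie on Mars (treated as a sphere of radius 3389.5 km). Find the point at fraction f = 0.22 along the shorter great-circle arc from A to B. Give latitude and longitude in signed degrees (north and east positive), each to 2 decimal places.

The central angle between A and B is δ = 1.3012 rad.
With f = 0.22, the slerp weights are sin((1−f)δ)/sin δ = 0.8813 and sin(fδ)/sin δ = 0.2929.
Weighted sum of the unit vectors: (0.8813)·(0.8212,0.5627,0.0943) + (0.2929)·(0.2352,0.2857,-0.9290) = (0.7927, 0.5796, -0.1891).
Converting back: φ = atan2(z, √(x²+y²)) = -10.90°, λ = atan2(y, x) = 36.18°.

-10.90°, 36.18°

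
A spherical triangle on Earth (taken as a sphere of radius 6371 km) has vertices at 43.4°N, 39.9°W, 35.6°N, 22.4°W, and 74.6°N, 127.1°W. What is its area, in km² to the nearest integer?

Side lengths (central angles): a = 1.0398, b = 0.8341, c = 0.2714 rad; semiperimeter s = 1.0726.
By l'Huilier's theorem, tan(E/4) = √[tan(s/2) tan((s−a)/2) tan((s−b)/2) tan((s−c)/2)], giving spherical excess E = 0.0890 rad.
Area = E·R² = 0.0890 × (6371)² ≈ 3613946 km².

3613946 km²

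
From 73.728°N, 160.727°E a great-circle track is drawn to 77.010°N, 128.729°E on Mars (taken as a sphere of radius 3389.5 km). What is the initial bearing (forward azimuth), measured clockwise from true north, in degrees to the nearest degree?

Δλ = -31.998° = -0.5585 rad.
y = sin Δλ · cos φ₂ = (-0.5299)(0.2248) = -0.1191
x = cos φ₁ sin φ₂ − sin φ₁ cos φ₂ cos Δλ = (0.2802)(0.9744) − (0.9599)(0.2248)(0.8481) = 0.0900
θ = atan2(y, x) = -52.91°; adding 360° gives 307°.

307°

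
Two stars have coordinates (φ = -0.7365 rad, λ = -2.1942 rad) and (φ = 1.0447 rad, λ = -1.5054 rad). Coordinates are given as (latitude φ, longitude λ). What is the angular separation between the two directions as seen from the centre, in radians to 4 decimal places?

Let φ₁ = -0.7365 rad, φ₂ = 1.0447 rad, and Δλ = 0.6888 rad.
Haversine: a = sin²(Δφ/2) + cos φ₁ cos φ₂ sin²(Δλ/2) = 0.6044 + (0.7408)(0.5022)(0.1140) = 0.64684.
Central angle c = 2·arcsin(√a) = 1.86886 rad.
So the angular separation is 1.8689 rad.

1.8689 rad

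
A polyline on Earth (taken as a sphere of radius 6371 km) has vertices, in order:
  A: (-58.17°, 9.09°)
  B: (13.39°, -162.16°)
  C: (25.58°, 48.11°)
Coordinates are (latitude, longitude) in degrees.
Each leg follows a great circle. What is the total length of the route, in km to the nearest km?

Leg A→B: central angle 2.3516 rad, distance 14982.0 km.
Leg B→C: central angle 2.2887 rad, distance 14581.6 km.
Total: 14982.0 + 14581.6 ≈ 29564 km.

29564 km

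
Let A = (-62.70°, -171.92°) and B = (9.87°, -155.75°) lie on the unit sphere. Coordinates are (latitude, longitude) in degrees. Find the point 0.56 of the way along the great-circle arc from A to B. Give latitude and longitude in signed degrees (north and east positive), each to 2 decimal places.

-22.24°, -160.17°

The central angle between A and B is δ = 1.2853 rad.
With f = 0.56, the slerp weights are sin((1−f)δ)/sin δ = 0.5585 and sin(fδ)/sin δ = 0.6870.
Weighted sum of the unit vectors: (0.5585)·(-0.4541,-0.0645,-0.8886) + (0.6870)·(-0.8983,-0.4046,0.1714) = (-0.8707, -0.3140, -0.3785).
Converting back: φ = atan2(z, √(x²+y²)) = -22.24°, λ = atan2(y, x) = -160.17°.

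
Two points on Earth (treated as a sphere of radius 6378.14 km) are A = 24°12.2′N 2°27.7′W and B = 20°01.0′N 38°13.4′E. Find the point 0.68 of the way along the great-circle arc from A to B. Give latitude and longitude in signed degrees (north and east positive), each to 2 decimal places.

The central angle between A and B is δ = 0.6597 rad.
With f = 0.68, the slerp weights are sin((1−f)δ)/sin δ = 0.3419 and sin(fδ)/sin δ = 0.7076.
Weighted sum of the unit vectors: (0.3419)·(0.9113,-0.0392,0.4100) + (0.7076)·(0.7381,0.5814,0.3423) = (0.8339, 0.3980, 0.3824).
Converting back: φ = atan2(z, √(x²+y²)) = 22.48°, λ = atan2(y, x) = 25.51°.

22.48°, 25.51°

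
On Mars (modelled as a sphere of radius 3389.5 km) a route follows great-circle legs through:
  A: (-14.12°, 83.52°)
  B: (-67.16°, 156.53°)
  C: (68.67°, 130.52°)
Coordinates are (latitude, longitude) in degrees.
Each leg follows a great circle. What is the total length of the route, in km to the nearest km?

Leg A→B: central angle 1.2294 rad, distance 4167.0 km.
Leg B→C: central angle 2.3914 rad, distance 8105.7 km.
Total: 4167.0 + 8105.7 ≈ 12273 km.

12273 km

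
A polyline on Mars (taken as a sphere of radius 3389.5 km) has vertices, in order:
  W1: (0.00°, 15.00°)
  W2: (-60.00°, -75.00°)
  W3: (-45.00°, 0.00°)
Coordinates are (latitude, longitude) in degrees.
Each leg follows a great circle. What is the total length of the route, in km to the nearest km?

8002 km

Leg W1→W2: central angle 1.5708 rad, distance 5324.2 km.
Leg W2→W3: central angle 0.7900 rad, distance 2677.5 km.
Total: 5324.2 + 2677.5 ≈ 8002 km.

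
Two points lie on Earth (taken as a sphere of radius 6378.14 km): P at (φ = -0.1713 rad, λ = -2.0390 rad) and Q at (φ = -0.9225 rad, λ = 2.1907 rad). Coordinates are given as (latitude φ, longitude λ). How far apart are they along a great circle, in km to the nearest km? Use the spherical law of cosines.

10917 km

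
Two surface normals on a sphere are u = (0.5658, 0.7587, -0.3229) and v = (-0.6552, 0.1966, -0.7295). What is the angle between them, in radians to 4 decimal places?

1.5568 rad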